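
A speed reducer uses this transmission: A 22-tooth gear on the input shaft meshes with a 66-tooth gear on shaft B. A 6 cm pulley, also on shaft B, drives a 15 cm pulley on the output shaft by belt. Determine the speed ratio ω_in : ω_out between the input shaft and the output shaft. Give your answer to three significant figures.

Each stage contributes driven/driver: gear mesh 66/22 = 3, belt 15/6 = 2.5.
Overall: 3 × 2.5 = 7.5.

7.50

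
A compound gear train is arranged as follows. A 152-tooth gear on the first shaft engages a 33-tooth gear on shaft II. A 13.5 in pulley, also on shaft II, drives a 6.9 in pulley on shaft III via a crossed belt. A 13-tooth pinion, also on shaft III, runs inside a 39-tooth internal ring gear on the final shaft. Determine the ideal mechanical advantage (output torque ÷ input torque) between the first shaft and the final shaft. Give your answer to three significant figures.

Each stage contributes driven/driver: gear mesh 33/152 = 0.21711, belt 6.9/13.5 = 0.51111, internal gear 39/13 = 3.
Overall: 0.21711 × 0.51111 × 3 = 0.33289.

0.333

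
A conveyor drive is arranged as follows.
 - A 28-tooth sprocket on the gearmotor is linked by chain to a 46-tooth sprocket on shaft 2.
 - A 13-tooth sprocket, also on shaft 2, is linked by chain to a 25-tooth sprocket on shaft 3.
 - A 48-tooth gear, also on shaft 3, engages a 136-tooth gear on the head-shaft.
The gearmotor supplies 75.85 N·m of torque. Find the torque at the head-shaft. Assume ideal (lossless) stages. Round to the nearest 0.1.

Chain: ratio = 46/28 = 1.6429; torque at shaft 2 = 75.85 × 1.6429 = 124.61 N·m.
Chain: ratio = 25/13 = 1.9231; torque at shaft 3 = 124.61 × 1.9231 = 239.64 N·m.
Gear mesh: ratio = 136/48 = 2.8333; torque at the head-shaft = 239.64 × 2.8333 = 678.97 N·m.

679.0 N·m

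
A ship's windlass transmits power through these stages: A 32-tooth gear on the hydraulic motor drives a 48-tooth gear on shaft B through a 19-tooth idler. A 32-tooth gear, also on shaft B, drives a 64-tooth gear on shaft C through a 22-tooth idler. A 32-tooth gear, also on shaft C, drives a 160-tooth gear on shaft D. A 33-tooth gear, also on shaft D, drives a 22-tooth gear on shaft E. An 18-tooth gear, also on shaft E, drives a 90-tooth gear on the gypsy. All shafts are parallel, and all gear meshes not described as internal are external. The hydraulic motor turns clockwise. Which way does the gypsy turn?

anticlockwise

the hydraulic motor → shaft B: driver → idler → driven is 2 external meshes, 2 reversals → CW.
shaft B → shaft C: driver → idler → driven is 2 external meshes, 2 reversals → CW.
shaft C → shaft D: external mesh, 1 reversal → CCW.
shaft D → shaft E: external mesh, 1 reversal → CW.
shaft E → the gypsy: external mesh, 1 reversal → CCW.
7 reversals in total — an odd number — so the gypsy turns opposite to the hydraulic motor.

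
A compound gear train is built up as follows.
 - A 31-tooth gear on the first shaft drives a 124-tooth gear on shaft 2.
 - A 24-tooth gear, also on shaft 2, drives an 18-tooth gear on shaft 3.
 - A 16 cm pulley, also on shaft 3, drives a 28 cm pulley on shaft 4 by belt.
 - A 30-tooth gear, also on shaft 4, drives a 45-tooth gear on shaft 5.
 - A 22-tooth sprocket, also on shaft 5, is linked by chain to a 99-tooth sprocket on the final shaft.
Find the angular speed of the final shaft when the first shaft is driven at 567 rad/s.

gear mesh 124/31 = 4 → 567/4 = 141.75 rad/s
gear mesh 18/24 = 0.75 → 141.75/0.75 = 189 rad/s
belt 28/16 = 1.75 → 189/1.75 = 108 rad/s
gear mesh 45/30 = 1.5 → 108/1.5 = 72 rad/s
chain 99/22 = 4.5 → 72/4.5 = 16 rad/s

16 rad/s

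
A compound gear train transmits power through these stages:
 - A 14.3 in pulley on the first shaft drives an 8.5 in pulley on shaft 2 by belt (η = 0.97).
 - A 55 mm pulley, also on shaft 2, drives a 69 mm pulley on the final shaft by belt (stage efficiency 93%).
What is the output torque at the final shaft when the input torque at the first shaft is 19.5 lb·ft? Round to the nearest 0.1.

After the belt (8.5/14.3): 19.5 × 0.59441 × 0.97 = 11.243 lb·ft
After the belt (69/55): 11.243 × 1.2545 × 0.93 = 13.118 lb·ft

13.1 lb·ft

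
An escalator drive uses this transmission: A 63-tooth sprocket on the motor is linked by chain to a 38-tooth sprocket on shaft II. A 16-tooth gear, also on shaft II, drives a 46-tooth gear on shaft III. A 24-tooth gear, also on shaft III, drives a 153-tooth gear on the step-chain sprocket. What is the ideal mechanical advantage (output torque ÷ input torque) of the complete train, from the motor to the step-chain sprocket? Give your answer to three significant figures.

11.1

Each stage contributes driven/driver: chain 38/63 = 0.60317, gear mesh 46/16 = 2.875, gear mesh 153/24 = 6.375.
Overall: 0.60317 × 2.875 × 6.375 = 11.055.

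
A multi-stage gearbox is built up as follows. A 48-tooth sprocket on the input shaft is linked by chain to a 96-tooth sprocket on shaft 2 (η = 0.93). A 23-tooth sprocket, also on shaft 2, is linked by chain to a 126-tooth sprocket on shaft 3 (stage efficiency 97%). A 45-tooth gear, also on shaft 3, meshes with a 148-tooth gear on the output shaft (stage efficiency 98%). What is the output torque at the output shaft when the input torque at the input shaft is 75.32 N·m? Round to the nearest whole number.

2399 N·m

After the chain (96/48): 75.32 × 2 × 0.93 = 140.1 N·m
After the chain (126/23): 140.1 × 5.4783 × 0.97 = 744.45 N·m
After the gear mesh (148/45): 744.45 × 3.2889 × 0.98 = 2399.5 N·m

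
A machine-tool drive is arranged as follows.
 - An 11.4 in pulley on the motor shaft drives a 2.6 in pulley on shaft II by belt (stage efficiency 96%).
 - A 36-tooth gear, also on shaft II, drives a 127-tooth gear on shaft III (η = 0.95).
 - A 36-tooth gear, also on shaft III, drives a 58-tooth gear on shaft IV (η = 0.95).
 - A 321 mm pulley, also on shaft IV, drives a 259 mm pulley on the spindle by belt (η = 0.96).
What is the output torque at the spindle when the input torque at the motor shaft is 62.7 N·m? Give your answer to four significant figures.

After the belt (2.6/11.4): 62.7 × 0.22807 × 0.96 = 13.728 N·m
After the gear mesh (127/36): 13.728 × 3.5278 × 0.95 = 46.008 N·m
After the gear mesh (58/36): 46.008 × 1.6111 × 0.95 = 70.418 N·m
After the belt (259/321): 70.418 × 0.80685 × 0.96 = 54.544 N·m

54.54 N·m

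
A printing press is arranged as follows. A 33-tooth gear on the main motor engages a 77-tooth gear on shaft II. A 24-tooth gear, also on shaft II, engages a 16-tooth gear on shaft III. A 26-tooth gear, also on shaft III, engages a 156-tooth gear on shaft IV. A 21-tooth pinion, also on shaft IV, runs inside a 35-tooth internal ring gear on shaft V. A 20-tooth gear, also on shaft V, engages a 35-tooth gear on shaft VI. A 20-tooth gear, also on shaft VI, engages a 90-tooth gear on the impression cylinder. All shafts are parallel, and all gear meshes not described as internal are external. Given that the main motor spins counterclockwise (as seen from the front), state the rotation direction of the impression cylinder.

clockwise

the main motor → shaft II: external mesh, 1 reversal → CW.
shaft II → shaft III: external mesh, 1 reversal → CCW.
shaft III → shaft IV: external mesh, 1 reversal → CW.
shaft IV → shaft V: internal mesh, same direction → CW.
shaft V → shaft VI: external mesh, 1 reversal → CCW.
shaft VI → the impression cylinder: external mesh, 1 reversal → CW.
5 reversals in total — an odd number — so the impression cylinder turns opposite to the main motor.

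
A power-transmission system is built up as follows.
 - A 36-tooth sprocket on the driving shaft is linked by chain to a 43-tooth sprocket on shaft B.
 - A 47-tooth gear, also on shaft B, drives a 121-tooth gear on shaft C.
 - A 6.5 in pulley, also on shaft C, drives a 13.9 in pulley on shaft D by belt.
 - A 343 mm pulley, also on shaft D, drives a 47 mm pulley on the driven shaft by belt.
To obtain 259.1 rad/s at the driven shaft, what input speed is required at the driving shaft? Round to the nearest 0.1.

233.5 rad/s

Overall ratio R = 1.1944 × 2.5745 × 2.1385 × 0.13703 = 0.90107.
Required input speed = output speed × R = 259.1 × 0.90107 = 233.47 rad/s.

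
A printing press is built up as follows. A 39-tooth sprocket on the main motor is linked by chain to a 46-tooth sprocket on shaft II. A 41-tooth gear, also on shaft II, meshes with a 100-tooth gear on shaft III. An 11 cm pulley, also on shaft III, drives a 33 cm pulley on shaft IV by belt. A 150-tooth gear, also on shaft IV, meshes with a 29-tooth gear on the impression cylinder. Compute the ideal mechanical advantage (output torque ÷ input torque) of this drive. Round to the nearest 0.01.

Each stage contributes driven/driver: chain 46/39 = 1.1795, gear mesh 100/41 = 2.439, belt 33/11 = 3, gear mesh 29/150 = 0.19333.
Overall: 1.1795 × 2.439 × 3 × 0.19333 = 1.6685.

1.67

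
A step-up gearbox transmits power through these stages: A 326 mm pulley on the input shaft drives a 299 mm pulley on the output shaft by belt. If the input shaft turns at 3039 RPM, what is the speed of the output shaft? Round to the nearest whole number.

belt 299/326 = 0.91718 → 3039/0.91718 = 3313.4 RPM

3313 RPM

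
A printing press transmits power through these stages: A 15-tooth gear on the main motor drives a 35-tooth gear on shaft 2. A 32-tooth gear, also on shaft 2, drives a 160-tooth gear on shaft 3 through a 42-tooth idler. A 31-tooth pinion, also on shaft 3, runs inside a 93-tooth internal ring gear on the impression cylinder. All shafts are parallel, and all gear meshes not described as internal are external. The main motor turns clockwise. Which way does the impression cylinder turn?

the main motor → shaft 2: external mesh, 1 reversal → CCW.
shaft 2 → shaft 3: driver → idler → driven is 2 external meshes, 2 reversals → CCW.
shaft 3 → the impression cylinder: internal mesh, same direction → CCW.
3 reversals in total — an odd number — so the impression cylinder turns opposite to the main motor.

counterclockwise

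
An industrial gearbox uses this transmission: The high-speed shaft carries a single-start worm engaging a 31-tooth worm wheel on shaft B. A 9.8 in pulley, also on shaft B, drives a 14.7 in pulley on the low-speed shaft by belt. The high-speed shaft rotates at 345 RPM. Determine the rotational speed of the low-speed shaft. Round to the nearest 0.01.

7.42 RPM

Worm: ratio = 31/1 = 31, so shaft B turns at 345 / 31 = 11.129 RPM.
Belt: ratio = 14.7/9.8 = 1.5, so the low-speed shaft turns at 11.129 / 1.5 = 7.4194 RPM.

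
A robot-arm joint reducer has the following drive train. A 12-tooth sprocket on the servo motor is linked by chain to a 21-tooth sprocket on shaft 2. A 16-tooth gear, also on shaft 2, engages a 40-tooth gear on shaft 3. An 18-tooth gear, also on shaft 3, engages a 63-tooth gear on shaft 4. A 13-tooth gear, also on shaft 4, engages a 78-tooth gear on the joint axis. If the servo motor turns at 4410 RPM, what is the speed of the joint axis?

48 RPM

the servo motor → shaft 2 (chain, 21/12): 4410 ÷ 1.75 = 2520 RPM
shaft 2 → shaft 3 (gear mesh, 40/16): 2520 ÷ 2.5 = 1008 RPM
shaft 3 → shaft 4 (gear mesh, 63/18): 1008 ÷ 3.5 = 288 RPM
shaft 4 → the joint axis (gear mesh, 78/13): 288 ÷ 6 = 48 RPM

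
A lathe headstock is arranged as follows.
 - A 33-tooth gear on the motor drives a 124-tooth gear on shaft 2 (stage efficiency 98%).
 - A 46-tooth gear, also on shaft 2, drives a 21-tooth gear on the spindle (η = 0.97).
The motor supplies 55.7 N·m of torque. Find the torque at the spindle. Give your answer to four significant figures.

gear mesh 124/33 = 3.7576 → τ = 55.7·3.7576·0.98 = 205.11 N·m
gear mesh 21/46 = 0.45652 → τ = 205.11·0.45652·0.97 = 90.829 N·m

90.83 N·m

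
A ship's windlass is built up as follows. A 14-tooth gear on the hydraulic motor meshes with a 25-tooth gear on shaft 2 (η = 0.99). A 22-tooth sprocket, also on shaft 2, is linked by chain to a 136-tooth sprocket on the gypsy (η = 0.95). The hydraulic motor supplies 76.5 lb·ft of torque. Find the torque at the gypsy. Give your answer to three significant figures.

gear mesh 25/14 = 1.7857 → τ = 76.5·1.7857·0.99 = 135.24 lb·ft
chain 136/22 = 6.1818 → τ = 135.24·6.1818·0.95 = 794.23 lb·ft

794 lb·ft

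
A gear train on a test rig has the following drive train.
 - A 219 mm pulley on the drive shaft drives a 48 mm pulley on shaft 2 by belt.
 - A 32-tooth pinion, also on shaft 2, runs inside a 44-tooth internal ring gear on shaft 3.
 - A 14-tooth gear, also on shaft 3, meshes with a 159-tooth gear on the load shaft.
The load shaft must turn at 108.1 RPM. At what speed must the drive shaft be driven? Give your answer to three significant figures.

370 RPM

Overall ratio R = 0.21918 × 1.375 × 11.357 = 3.4227.
Required input speed = output speed × R = 108.1 × 3.4227 = 369.99 RPM.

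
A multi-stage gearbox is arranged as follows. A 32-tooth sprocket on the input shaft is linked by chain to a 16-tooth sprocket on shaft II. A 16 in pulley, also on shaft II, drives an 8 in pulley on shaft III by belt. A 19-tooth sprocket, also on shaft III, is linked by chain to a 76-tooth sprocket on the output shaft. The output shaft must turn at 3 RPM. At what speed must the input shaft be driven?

3 RPM

Overall ratio R = 0.5 × 0.5 × 4 = 1.
Required input speed = output speed × R = 3 × 1 = 3 RPM.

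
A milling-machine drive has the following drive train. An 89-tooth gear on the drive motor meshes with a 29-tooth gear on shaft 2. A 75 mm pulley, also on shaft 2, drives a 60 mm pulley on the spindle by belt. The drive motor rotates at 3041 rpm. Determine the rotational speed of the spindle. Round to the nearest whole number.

11666 rpm

the drive motor → shaft 2 (gear mesh, 29/89): 3041 ÷ 0.32584 = 9332.7 rpm
shaft 2 → the spindle (belt, 60/75): 9332.7 ÷ 0.8 = 11666 rpm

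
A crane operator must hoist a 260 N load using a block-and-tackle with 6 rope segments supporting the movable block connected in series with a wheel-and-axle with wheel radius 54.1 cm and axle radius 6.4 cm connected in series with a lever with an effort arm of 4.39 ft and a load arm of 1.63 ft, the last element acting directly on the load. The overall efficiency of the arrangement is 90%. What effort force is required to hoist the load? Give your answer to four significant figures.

Block-and-tackle MA = number of supporting rope parts = 6.
Wheel-and-axle MA = R/r = 54.1/6.4 = 8.4531.
Lever MA = effort arm / load arm = 4.39/1.63 = 2.6933.
Combined ideal MA = 6 × 8.4531 × 2.6933 = 136.6.
Actual MA = 136.6 × 0.90 = 122.94.
Effort = load / actual MA = 260 / 122.94 = 2.1149 N.

2.115 N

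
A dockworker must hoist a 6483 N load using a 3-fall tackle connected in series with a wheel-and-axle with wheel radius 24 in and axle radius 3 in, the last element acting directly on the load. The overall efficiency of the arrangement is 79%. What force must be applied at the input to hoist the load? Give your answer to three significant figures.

342 N

Block-and-tackle MA = number of supporting rope parts = 3.
Wheel-and-axle MA = R/r = 24/3 = 8.
Combined ideal MA = 3 × 8 = 24.
Actual MA = 24 × 0.79 = 18.96.
Effort = load / actual MA = 6483 / 18.96 = 341.93 N.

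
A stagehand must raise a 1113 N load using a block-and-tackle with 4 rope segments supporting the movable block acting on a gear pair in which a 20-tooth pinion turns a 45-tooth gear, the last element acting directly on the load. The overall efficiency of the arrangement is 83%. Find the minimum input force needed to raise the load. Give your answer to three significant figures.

Block-and-tackle MA = number of supporting rope parts = 4.
Gear pair MA = 45/20 = 2.25.
Combined ideal MA = 4 × 2.25 = 9.
Actual MA = 9 × 0.83 = 7.47.
Effort = load / actual MA = 1113 / 7.47 = 149 N.

149 N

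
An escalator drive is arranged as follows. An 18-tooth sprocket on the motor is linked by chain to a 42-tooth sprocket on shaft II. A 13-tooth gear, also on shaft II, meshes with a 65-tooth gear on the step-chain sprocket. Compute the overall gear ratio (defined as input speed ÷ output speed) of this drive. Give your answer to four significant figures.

11.67

Each stage contributes driven/driver: chain 42/18 = 2.3333, gear mesh 65/13 = 5.
Overall: 2.3333 × 5 = 11.667.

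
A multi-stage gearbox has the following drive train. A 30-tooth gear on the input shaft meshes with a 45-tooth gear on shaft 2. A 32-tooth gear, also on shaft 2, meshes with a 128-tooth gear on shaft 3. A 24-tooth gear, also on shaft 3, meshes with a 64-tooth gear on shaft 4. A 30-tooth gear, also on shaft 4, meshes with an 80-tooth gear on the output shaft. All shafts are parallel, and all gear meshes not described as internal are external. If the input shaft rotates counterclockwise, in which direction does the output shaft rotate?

the input shaft → shaft 2: external mesh, 1 reversal → CW.
shaft 2 → shaft 3: external mesh, 1 reversal → CCW.
shaft 3 → shaft 4: external mesh, 1 reversal → CW.
shaft 4 → the output shaft: external mesh, 1 reversal → CCW.
4 reversals in total — an even number — so the output shaft turns the same way as the input shaft.

counterclockwise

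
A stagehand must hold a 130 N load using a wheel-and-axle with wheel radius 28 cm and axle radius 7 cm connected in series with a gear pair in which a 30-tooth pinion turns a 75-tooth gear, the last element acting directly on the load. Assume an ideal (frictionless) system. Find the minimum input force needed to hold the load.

Wheel-and-axle MA = R/r = 28/7 = 4.
Gear pair MA = 75/30 = 2.5.
Combined ideal MA = 4 × 2.5 = 10.
Effort = load / MA = 130 / 10 = 13 N.

13 N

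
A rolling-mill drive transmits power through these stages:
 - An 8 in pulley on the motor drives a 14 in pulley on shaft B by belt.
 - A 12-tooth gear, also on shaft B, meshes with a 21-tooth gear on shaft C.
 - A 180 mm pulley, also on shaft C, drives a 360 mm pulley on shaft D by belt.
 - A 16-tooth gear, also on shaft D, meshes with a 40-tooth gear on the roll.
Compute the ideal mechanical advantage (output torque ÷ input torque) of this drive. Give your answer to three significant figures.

15.3

Each stage contributes driven/driver: belt 14/8 = 1.75, gear mesh 21/12 = 1.75, belt 360/180 = 2, gear mesh 40/16 = 2.5.
Overall: 1.75 × 1.75 × 2 × 2.5 = 15.312.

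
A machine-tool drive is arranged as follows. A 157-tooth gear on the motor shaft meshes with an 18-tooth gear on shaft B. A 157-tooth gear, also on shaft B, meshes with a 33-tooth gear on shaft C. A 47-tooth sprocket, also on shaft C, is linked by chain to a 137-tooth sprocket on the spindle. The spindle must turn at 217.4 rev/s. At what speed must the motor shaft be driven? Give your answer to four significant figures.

15.27 rev/s

Overall ratio R = 0.11465 × 0.21019 × 2.9149 = 0.070244.
Required input speed = output speed × R = 217.4 × 0.070244 = 15.271 rev/s.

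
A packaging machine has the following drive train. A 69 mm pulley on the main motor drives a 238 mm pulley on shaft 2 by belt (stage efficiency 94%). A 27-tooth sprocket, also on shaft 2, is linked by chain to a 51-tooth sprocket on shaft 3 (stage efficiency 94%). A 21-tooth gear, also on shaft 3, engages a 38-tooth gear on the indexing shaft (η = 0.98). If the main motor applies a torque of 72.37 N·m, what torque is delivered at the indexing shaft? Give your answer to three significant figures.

Belt: ratio = 238/69 = 3.4493; torque at shaft 2 = 72.37 × 3.4493 × 0.94 = 234.65 N·m.
Chain: ratio = 51/27 = 1.8889; torque at shaft 3 = 234.65 × 1.8889 × 0.94 = 416.63 N·m.
Gear mesh: ratio = 38/21 = 1.8095; torque at the indexing shaft = 416.63 × 1.8095 × 0.98 = 738.82 N·m.

739 N·m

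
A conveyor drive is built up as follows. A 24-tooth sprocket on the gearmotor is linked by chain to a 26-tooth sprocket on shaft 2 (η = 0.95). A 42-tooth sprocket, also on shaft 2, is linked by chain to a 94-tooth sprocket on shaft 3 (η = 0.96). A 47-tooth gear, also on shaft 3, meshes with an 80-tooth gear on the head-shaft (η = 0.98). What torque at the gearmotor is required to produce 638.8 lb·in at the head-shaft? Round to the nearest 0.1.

173.2 lb·in

Overall ratio R = 1.0833 × 2.2381 × 1.7021 = 4.127; overall efficiency η = 0.95 × 0.96 × 0.98 = 0.8938.
Input torque = output torque / (R × η) = 638.8 / (4.127 × 0.8938) = 173.19 lb·in.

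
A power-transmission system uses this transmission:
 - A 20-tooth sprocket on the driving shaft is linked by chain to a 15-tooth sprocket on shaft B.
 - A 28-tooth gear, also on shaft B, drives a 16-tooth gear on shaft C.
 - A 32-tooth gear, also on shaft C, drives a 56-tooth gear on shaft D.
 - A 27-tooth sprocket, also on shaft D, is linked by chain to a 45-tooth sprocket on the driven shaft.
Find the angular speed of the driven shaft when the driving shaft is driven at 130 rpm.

the driving shaft → shaft B (chain, 15/20): 130 ÷ 0.75 = 173.33 rpm
shaft B → shaft C (gear mesh, 16/28): 173.33 ÷ 0.57143 = 303.33 rpm
shaft C → shaft D (gear mesh, 56/32): 303.33 ÷ 1.75 = 173.33 rpm
shaft D → the driven shaft (chain, 45/27): 173.33 ÷ 1.6667 = 104 rpm

104 rpm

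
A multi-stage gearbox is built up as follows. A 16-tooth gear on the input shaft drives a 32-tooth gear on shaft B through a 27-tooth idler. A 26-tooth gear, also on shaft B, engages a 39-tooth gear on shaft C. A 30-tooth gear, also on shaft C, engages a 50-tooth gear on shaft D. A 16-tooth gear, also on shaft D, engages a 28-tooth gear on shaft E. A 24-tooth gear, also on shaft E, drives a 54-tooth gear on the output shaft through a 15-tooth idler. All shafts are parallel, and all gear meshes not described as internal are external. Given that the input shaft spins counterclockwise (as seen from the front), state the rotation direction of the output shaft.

clockwise

the input shaft → shaft B: driver → idler → driven is 2 external meshes, 2 reversals → CCW.
shaft B → shaft C: external mesh, 1 reversal → CW.
shaft C → shaft D: external mesh, 1 reversal → CCW.
shaft D → shaft E: external mesh, 1 reversal → CW.
shaft E → the output shaft: driver → idler → driven is 2 external meshes, 2 reversals → CW.
7 reversals in total — an odd number — so the output shaft turns opposite to the input shaft.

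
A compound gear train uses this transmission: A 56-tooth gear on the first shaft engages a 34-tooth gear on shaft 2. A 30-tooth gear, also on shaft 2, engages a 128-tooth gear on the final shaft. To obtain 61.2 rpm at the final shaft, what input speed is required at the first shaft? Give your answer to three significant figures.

Overall ratio R = 0.60714 × 4.2667 = 2.5905.
Required input speed = output speed × R = 61.2 × 2.5905 = 158.54 rpm.

159 rpm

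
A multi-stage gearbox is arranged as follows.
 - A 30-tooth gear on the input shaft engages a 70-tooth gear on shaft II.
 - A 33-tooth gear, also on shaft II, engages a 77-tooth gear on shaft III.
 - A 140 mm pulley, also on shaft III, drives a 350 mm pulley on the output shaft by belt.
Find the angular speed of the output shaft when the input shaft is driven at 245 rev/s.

the input shaft → shaft II (gear mesh, 70/30): 245 ÷ 2.3333 = 105 rev/s
shaft II → shaft III (gear mesh, 77/33): 105 ÷ 2.3333 = 45 rev/s
shaft III → the output shaft (belt, 350/140): 45 ÷ 2.5 = 18 rev/s

18 rev/s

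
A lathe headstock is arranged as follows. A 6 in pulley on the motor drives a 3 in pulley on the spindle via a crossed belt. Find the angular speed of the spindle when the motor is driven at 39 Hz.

78 Hz

Belt: ratio = 3/6 = 0.5, so the spindle turns at 39 / 0.5 = 78 Hz.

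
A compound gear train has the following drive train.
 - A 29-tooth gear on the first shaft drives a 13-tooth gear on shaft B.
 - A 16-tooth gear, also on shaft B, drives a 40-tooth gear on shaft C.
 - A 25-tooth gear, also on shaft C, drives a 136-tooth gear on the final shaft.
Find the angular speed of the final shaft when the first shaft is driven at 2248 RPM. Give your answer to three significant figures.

the first shaft → shaft B (gear mesh, 13/29): 2248 ÷ 0.44828 = 5014.8 RPM
shaft B → shaft C (gear mesh, 40/16): 5014.8 ÷ 2.5 = 2005.9 RPM
shaft C → the final shaft (gear mesh, 136/25): 2005.9 ÷ 5.44 = 368.73 RPM

369 RPM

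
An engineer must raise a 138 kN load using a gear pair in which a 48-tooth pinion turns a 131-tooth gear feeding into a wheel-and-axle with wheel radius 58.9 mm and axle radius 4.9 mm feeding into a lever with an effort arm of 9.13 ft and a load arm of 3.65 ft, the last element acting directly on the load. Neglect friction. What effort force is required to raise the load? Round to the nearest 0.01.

1.68 kN

Gear pair MA = 131/48 = 2.7292.
Wheel-and-axle MA = R/r = 58.9/4.9 = 12.02.
Lever MA = effort arm / load arm = 9.13/3.65 = 2.5014.
Combined ideal MA = 2.7292 × 12.02 × 2.5014 = 82.059.
Effort = load / MA = 138 / 82.059 = 1.6817 kN.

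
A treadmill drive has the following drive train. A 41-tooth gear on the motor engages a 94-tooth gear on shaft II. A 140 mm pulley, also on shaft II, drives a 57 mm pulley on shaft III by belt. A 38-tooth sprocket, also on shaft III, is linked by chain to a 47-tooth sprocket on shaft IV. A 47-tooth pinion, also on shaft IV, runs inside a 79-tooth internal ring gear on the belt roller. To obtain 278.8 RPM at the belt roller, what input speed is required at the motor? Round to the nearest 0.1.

Overall ratio R = 2.2927 × 0.40714 × 1.2368 × 1.6809 = 1.9406.
Required input speed = output speed × R = 278.8 × 1.9406 = 541.04 RPM.

541.0 RPM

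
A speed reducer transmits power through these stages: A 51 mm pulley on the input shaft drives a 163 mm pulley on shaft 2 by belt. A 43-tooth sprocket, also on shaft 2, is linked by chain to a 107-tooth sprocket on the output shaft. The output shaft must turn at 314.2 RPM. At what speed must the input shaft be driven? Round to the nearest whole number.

Overall ratio R = 3.1961 × 2.4884 = 7.953.
Required input speed = output speed × R = 314.2 × 7.953 = 2498.8 RPM.

2499 RPM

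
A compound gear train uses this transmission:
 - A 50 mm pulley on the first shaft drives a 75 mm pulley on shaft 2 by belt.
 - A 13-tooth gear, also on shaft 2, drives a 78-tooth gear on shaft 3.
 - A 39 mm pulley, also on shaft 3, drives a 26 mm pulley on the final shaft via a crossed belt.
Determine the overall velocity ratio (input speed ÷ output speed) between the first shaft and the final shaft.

Each stage contributes driven/driver: belt 75/50 = 1.5, gear mesh 78/13 = 6, belt 26/39 = 0.66667.
Overall: 1.5 × 6 × 0.66667 = 6.

6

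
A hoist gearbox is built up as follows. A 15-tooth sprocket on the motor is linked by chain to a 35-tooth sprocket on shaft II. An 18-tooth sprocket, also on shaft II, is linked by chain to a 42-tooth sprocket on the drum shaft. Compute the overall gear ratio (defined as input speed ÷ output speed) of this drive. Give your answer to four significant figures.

5.444

Each stage contributes driven/driver: chain 35/15 = 2.3333, chain 42/18 = 2.3333.
Overall: 2.3333 × 2.3333 = 5.4444.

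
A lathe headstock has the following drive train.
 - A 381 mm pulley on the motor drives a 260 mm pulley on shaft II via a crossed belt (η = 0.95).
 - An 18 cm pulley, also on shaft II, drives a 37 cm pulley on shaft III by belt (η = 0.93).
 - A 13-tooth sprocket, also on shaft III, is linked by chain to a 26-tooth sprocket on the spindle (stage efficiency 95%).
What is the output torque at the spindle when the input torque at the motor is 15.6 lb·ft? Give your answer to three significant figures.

belt 260/381 = 0.68241 → τ = 15.6·0.68241·0.95 = 10.113 lb·ft
belt 37/18 = 2.0556 → τ = 10.113·2.0556·0.93 = 19.333 lb·ft
chain 26/13 = 2 → τ = 19.333·2·0.95 = 36.734 lb·ft

36.7 lb·ft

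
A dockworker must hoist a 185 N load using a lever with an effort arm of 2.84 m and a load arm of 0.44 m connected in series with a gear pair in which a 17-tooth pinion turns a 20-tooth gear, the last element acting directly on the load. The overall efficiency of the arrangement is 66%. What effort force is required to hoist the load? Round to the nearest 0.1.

36.9 N

Lever MA = effort arm / load arm = 2.84/0.44 = 6.4545.
Gear pair MA = 20/17 = 1.1765.
Combined ideal MA = 6.4545 × 1.1765 = 7.5936.
Actual MA = 7.5936 × 0.66 = 5.0118.
Effort = load / actual MA = 185 / 5.0118 = 36.913 N.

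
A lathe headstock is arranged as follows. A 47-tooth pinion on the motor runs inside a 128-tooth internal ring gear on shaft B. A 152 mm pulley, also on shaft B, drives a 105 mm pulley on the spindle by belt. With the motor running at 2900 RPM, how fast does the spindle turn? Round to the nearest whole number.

1541 RPM

Internal gear: ratio = 128/47 = 2.7234, so shaft B turns at 2900 / 2.7234 = 1064.8 RPM.
Belt: ratio = 105/152 = 0.69079, so the spindle turns at 1064.8 / 0.69079 = 1541.5 RPM.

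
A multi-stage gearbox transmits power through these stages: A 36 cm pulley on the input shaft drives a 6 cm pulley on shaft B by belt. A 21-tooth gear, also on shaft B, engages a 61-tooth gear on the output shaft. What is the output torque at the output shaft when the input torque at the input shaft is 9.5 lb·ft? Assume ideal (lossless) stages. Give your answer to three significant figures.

4.60 lb·ft

Belt: ratio = 6/36 = 0.16667; torque at shaft B = 9.5 × 0.16667 = 1.5833 lb·ft.
Gear mesh: ratio = 61/21 = 2.9048; torque at the output shaft = 1.5833 × 2.9048 = 4.5992 lb·ft.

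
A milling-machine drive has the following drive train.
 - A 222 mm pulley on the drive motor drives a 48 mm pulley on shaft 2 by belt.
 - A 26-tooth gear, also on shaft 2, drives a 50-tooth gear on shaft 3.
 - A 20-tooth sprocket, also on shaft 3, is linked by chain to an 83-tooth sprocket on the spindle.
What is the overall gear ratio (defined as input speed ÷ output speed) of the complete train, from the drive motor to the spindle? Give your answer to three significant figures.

1.73

Each stage contributes driven/driver: belt 48/222 = 0.21622, gear mesh 50/26 = 1.9231, chain 83/20 = 4.15.
Overall: 0.21622 × 1.9231 × 4.15 = 1.7256.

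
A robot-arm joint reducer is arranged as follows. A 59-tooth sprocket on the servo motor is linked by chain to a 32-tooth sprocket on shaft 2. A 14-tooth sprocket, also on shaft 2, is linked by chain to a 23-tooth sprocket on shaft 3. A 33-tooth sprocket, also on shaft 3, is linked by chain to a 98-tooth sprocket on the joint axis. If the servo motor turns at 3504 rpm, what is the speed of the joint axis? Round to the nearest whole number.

1324 rpm

chain 32/59 = 0.54237 → 3504/0.54237 = 6460.5 rpm
chain 23/14 = 1.6429 → 6460.5/1.6429 = 3932.5 rpm
chain 98/33 = 2.9697 → 3932.5/2.9697 = 1324.2 rpm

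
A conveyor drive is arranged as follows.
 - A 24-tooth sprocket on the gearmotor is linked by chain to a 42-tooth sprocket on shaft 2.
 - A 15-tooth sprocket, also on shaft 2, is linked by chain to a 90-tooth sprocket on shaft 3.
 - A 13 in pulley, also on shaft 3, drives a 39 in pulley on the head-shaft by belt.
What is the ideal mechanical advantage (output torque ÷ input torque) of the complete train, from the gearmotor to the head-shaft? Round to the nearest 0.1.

31.5

Each stage contributes driven/driver: chain 42/24 = 1.75, chain 90/15 = 6, belt 39/13 = 3.
Overall: 1.75 × 6 × 3 = 31.5.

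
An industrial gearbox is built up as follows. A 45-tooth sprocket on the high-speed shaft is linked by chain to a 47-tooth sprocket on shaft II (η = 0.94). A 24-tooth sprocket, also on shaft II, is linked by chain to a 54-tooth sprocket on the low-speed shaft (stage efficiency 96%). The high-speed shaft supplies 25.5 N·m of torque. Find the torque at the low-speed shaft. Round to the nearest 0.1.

chain 47/45 = 1.0444 → τ = 25.5·1.0444·0.94 = 25.035 N·m
chain 54/24 = 2.25 → τ = 25.035·2.25·0.96 = 54.076 N·m

54.1 N·m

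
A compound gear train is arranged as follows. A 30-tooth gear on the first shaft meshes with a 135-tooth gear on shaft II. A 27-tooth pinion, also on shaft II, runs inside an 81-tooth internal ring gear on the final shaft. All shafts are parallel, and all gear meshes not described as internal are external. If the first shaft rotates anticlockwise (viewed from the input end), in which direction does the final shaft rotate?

clockwise

the first shaft → shaft II: external mesh, 1 reversal → CW.
shaft II → the final shaft: internal mesh, same direction → CW.
1 reversal in total — an odd number — so the final shaft turns opposite to the first shaft.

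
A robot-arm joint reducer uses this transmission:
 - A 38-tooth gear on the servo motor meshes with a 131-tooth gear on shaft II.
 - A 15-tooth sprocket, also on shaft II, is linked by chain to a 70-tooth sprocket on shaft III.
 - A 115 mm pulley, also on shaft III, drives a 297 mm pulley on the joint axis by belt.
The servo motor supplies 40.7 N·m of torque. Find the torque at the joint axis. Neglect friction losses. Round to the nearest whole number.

Gear mesh: ratio = 131/38 = 3.4474; torque at shaft II = 40.7 × 3.4474 = 140.31 N·m.
Chain: ratio = 70/15 = 4.6667; torque at shaft III = 140.31 × 4.6667 = 654.77 N·m.
Belt: ratio = 297/115 = 2.5826; torque at the joint axis = 654.77 × 2.5826 = 1691 N·m.

1691 N·m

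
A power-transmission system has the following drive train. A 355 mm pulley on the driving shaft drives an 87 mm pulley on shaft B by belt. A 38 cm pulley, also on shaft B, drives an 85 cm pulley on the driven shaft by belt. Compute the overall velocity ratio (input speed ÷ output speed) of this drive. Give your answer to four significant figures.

0.5482

Each stage contributes driven/driver: belt 87/355 = 0.24507, belt 85/38 = 2.2368.
Overall: 0.24507 × 2.2368 = 0.54818.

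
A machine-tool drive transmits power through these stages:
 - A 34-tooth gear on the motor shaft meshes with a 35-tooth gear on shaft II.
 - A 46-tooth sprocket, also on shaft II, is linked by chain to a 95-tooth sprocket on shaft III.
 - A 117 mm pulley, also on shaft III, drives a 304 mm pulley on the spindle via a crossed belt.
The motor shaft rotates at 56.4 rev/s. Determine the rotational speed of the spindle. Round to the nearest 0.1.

the motor shaft → shaft II (gear mesh, 35/34): 56.4 ÷ 1.0294 = 54.789 rev/s
shaft II → shaft III (chain, 95/46): 54.789 ÷ 2.0652 = 26.529 rev/s
shaft III → the spindle (belt, 304/117): 26.529 ÷ 2.5983 = 10.21 rev/s

10.2 rev/s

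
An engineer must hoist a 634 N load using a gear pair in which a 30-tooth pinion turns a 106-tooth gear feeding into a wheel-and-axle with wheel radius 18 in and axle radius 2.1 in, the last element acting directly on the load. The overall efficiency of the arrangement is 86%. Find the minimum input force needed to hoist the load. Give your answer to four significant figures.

Gear pair MA = 106/30 = 3.5333.
Wheel-and-axle MA = R/r = 18/2.1 = 8.5714.
Combined ideal MA = 3.5333 × 8.5714 = 30.286.
Actual MA = 30.286 × 0.86 = 26.046.
Effort = load / actual MA = 634 / 26.046 = 24.342 N.

24.34 N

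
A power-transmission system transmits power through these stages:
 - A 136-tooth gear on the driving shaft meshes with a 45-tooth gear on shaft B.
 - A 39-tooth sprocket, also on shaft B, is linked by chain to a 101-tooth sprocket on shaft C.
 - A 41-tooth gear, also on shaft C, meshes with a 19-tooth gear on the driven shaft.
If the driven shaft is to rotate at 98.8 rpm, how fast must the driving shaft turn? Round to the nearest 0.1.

39.2 rpm

Overall ratio R = 0.33088 × 2.5897 × 0.46341 = 0.3971.
Required input speed = output speed × R = 98.8 × 0.3971 = 39.234 rpm.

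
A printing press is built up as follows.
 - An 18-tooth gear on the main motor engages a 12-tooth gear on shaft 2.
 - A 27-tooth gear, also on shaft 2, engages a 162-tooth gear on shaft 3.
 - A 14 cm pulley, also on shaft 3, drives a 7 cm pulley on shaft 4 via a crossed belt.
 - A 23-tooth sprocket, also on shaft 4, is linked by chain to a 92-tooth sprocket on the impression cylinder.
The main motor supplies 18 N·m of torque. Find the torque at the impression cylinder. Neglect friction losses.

144 N·m

After the gear mesh (12/18): 18 × 0.66667 = 12 N·m
After the gear mesh (162/27): 12 × 6 = 72 N·m
After the belt (7/14): 72 × 0.5 = 36 N·m
After the chain (92/23): 36 × 4 = 144 N·m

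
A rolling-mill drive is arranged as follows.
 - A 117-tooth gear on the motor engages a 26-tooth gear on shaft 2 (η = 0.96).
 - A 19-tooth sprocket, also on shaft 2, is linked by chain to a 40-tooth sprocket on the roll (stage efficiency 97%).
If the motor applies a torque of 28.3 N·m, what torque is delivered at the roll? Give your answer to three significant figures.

gear mesh 26/117 = 0.22222 → τ = 28.3·0.22222·0.96 = 6.0373 N·m
chain 40/19 = 2.1053 → τ = 6.0373·2.1053·0.97 = 12.329 N·m

12.3 N·m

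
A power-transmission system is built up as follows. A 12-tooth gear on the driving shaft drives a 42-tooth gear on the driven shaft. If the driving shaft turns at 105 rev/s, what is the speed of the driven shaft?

the driving shaft → the driven shaft (gear mesh, 42/12): 105 ÷ 3.5 = 30 rev/s

30 rev/s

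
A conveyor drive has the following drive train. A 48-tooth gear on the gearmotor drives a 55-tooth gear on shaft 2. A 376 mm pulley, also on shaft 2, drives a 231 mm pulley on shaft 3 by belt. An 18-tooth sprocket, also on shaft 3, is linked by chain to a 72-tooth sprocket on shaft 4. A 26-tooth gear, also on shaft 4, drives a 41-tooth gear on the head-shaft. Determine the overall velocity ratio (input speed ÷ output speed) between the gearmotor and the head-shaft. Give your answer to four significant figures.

Each stage contributes driven/driver: gear mesh 55/48 = 1.1458, belt 231/376 = 0.61436, chain 72/18 = 4, gear mesh 41/26 = 1.5769.
Overall: 1.1458 × 0.61436 × 4 × 1.5769 = 4.4403.

4.440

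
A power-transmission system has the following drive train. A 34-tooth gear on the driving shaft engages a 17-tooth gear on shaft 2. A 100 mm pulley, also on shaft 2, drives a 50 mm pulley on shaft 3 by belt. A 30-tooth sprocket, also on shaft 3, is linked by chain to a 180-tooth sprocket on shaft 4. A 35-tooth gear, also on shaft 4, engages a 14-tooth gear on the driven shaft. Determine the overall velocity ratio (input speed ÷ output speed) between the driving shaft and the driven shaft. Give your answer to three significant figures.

Each stage contributes driven/driver: gear mesh 17/34 = 0.5, belt 50/100 = 0.5, chain 180/30 = 6, gear mesh 14/35 = 0.4.
Overall: 0.5 × 0.5 × 6 × 0.4 = 0.6.

0.600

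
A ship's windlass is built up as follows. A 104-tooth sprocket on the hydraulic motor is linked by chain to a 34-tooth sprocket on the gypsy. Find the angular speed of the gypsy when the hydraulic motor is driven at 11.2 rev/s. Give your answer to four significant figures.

34.26 rev/s

the hydraulic motor → the gypsy (chain, 34/104): 11.2 ÷ 0.32692 = 34.259 rev/s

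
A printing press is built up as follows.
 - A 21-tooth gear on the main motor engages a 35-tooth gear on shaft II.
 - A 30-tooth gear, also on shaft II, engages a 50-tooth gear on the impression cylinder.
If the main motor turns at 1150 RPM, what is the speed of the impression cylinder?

414 RPM

the main motor → shaft II (gear mesh, 35/21): 1150 ÷ 1.6667 = 690 RPM
shaft II → the impression cylinder (gear mesh, 50/30): 690 ÷ 1.6667 = 414 RPM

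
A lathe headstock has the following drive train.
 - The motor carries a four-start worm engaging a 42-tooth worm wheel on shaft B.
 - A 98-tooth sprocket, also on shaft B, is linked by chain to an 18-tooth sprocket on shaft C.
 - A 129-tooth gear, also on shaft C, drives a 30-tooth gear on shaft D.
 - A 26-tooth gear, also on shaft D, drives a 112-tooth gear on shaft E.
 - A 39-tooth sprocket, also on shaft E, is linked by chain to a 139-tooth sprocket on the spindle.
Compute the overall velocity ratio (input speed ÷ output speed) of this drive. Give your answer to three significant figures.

6.89

Each stage contributes driven/driver: worm 42/4 = 10.5, chain 18/98 = 0.18367, gear mesh 30/129 = 0.23256, gear mesh 112/26 = 4.3077, chain 139/39 = 3.5641.
Overall: 10.5 × 0.18367 × 0.23256 × 4.3077 × 3.5641 = 6.8859.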